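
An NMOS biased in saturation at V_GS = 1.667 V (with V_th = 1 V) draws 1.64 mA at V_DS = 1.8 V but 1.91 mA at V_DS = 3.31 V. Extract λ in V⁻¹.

λ = 0.136 V⁻¹

With V_GS fixed, I_D ∝ (1 + λ V_DS) in saturation, so I_D2/I_D1 = (1 + λ V_DS2)/(1 + λ V_DS1).
1.91/1.64 = 1.165 = (1 + 3.31 λ)/(1 + 1.8 λ).
Solving: λ (I_D1 V_DS2 − I_D2 V_DS1) = I_D2 − I_D1, so λ = (1.91 − 1.64) / (1.64 × 3.31 − 1.91 × 1.8) = 0.27 / 1.99 = 0.136 V⁻¹.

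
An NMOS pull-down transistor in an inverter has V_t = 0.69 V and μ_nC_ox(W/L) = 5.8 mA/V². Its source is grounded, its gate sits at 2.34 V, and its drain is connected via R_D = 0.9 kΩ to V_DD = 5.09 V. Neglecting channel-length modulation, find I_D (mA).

V_GS = V_G = 2.34 V, so V_ov = 2.34 − 0.69 = 1.65 V.
Assume saturation: I_D = ½ k_n V_ov² = 0.5 × 5.8 × 1.65² = 7.9 mA, giving V_DS = V_DD − I_D R_D = 5.09 − 7.9 × 0.9 = -2.02 V.
But -2.02 V < V_ov = 1.65 V, so the device is actually in triode.
In triode I_D = k_n[V_ov V_DS − ½ V_DS²] and I_D = (V_DD − V_DS)/R_D. Equating: 2.61 V_DS² − 9.613 V_DS + 5.09 = 0, giving V_DS = 0.641 V (the root below V_ov).
I_D = (5.09 − 0.641) / 0.9 = 4.94 mA.

I_D = 4.94 mA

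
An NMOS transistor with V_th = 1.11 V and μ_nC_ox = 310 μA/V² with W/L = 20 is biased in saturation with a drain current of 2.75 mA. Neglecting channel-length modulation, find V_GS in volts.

k_n = μ_nC_ox · (W/L) = 6.2 mA/V².
In saturation I_D = ½ k_n (V_GS − V_th)², so V_GS − V_th = √(2 I_D / k_n) = √(2 × 2.75 / 6.2) = 0.942 V.
V_GS = 1.11 + 0.942 = 2.05 V.

V_GS = 2.05 V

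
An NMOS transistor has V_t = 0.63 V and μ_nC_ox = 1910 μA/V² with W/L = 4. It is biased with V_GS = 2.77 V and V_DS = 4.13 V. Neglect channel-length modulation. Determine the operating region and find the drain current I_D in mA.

Saturation; I_D = 17.5 mA

k_n = μ_nC_ox · (W/L) = 7.64 mA/V².
V_ov = V_GS − V_t = 2.77 − 0.63 = 2.14 V.
Since V_DS = 4.13 V ≥ V_ov = 2.14 V, the device is in saturation.
I_D = ½ k_n V_ov² = 0.5 × 7.64 × 2.14² = 17.5 mA.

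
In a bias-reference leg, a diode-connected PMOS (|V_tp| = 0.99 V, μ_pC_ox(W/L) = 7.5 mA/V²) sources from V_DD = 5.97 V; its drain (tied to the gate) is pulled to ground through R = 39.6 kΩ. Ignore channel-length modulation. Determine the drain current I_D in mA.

With gate tied to drain, V_SG = V_SD ≥ V_SG − |V_tp|, so the device is in saturation.
KCL at the drain: ½ k_p (V_SG − |V_tp|)² = (V_DD − V_SG)/R.
Let x = V_SG − 0.99. Then 148 x² + x − 4.98 = 0, giving x = 0.18 V (positive root), so V_SG = 1.17 V.
I_D = (V_DD − V_SG)/R = (5.97 − 1.17) / 39.6 = 0.121 mA.

I_D = 0.121 mA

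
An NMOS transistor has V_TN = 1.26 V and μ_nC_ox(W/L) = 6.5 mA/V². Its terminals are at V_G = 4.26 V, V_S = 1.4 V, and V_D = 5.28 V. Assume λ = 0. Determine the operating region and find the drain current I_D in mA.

V_GS = V_G − V_S = 4.26 − 1.4 = 2.86 V; V_DS = V_D − V_S = 5.28 − 1.4 = 3.88 V.
V_ov = V_GS − V_TN = 2.86 − 1.26 = 1.6 V.
Since V_DS = 3.88 V ≥ V_ov = 1.6 V, the device is in saturation.
I_D = ½ k_n V_ov² = 0.5 × 6.5 × 1.6² = 8.32 mA.

Saturation; I_D = 8.32 mA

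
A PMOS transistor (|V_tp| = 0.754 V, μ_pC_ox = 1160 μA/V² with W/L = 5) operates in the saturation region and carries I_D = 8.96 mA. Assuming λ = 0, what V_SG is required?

V_SG = 2.51 V

k_p = μ_pC_ox · (W/L) = 5.8 mA/V².
In saturation I_D = ½ k_p (V_SG − |V_tp|)², so V_SG − |V_tp| = √(2 I_D / k_p) = √(2 × 8.96 / 5.8) = 1.76 V.
V_SG = 0.754 + 1.76 = 2.51 V.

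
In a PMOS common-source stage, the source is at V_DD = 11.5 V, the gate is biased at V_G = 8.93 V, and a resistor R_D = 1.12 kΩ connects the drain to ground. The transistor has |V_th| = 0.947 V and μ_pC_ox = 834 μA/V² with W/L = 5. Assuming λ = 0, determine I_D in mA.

V_SG = V_DD − V_G = 11.5 − 8.93 = 2.57 V, so V_ov = 2.57 − 0.947 = 1.62 V.
k_p = μ_pC_ox · (W/L) = 4.17 mA/V².
Assume saturation: I_D = ½ k_p V_ov² = 0.5 × 4.17 × 1.62² = 5.49 mA, giving V_SD = V_DD − I_D R_D = 11.5 − 5.49 × 1.12 = 5.35 V.
V_SD = 5.35 V ≥ V_ov = 1.62 V, confirming saturation.

I_D = 5.49 mA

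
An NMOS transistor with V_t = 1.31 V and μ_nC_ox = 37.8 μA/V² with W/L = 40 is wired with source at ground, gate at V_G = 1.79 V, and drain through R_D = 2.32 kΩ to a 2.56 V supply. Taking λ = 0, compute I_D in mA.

I_D = 0.174 mA

V_GS = V_G = 1.79 V, so V_ov = 1.79 − 1.31 = 0.48 V.
k_n = μ_nC_ox · (W/L) = 1.512 mA/V².
Assume saturation: I_D = ½ k_n V_ov² = 0.5 × 1.512 × 0.48² = 0.174 mA, giving V_DS = V_DD − I_D R_D = 2.56 − 0.174 × 2.32 = 2.16 V.
V_DS = 2.16 V ≥ V_ov = 0.48 V, confirming saturation.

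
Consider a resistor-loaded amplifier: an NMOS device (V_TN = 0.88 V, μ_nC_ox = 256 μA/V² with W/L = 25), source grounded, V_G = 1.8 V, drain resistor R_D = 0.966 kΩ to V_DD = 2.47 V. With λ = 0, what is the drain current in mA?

V_GS = V_G = 1.8 V, so V_ov = 1.8 − 0.88 = 0.92 V.
k_n = μ_nC_ox · (W/L) = 6.4 mA/V².
Assume saturation: I_D = ½ k_n V_ov² = 0.5 × 6.4 × 0.92² = 2.71 mA, giving V_DS = V_DD − I_D R_D = 2.47 − 2.71 × 0.966 = -0.146 V.
But -0.146 V < V_ov = 0.92 V, so the device is actually in triode.
In triode I_D = k_n[V_ov V_DS − ½ V_DS²] and I_D = (V_DD − V_DS)/R_D. Equating: 3.09 V_DS² − 6.688 V_DS + 2.47 = 0, giving V_DS = 0.473 V (the root below V_ov).
I_D = (2.47 − 0.473) / 0.966 = 2.07 mA.

I_D = 2.07 mA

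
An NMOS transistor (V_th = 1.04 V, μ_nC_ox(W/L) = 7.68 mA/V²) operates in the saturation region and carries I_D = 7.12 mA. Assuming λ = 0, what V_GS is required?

V_GS = 2.40 V

In saturation I_D = ½ k_n (V_GS − V_th)², so V_GS − V_th = √(2 I_D / k_n) = √(2 × 7.12 / 7.68) = 1.36 V.
V_GS = 1.04 + 1.36 = 2.4 V.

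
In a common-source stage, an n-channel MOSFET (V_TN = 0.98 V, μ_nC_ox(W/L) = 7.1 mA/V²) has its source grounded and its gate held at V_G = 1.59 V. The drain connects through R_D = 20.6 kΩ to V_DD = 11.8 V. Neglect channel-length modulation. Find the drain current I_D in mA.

I_D = 0.566 mA

V_GS = V_G = 1.59 V, so V_ov = 1.59 − 0.98 = 0.61 V.
Assume saturation: I_D = ½ k_n V_ov² = 0.5 × 7.1 × 0.61² = 1.32 mA, giving V_DS = V_DD − I_D R_D = 11.8 − 1.32 × 20.6 = -15.4 V.
But -15.4 V < V_ov = 0.61 V, so the device is actually in triode.
In triode I_D = k_n[V_ov V_DS − ½ V_DS²] and I_D = (V_DD − V_DS)/R_D. Equating: 73.1 V_DS² − 90.22 V_DS + 11.8 = 0, giving V_DS = 0.149 V (the root below V_ov).
I_D = (11.8 − 0.149) / 20.6 = 0.566 mA.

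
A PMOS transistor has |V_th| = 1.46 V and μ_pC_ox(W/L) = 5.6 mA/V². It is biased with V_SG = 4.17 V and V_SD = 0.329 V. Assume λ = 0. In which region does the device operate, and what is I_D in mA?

V_ov = V_SG − |V_th| = 4.17 − 1.46 = 2.71 V.
Since V_SD = 0.329 V < V_ov = 2.71 V, the device is in the triode region.
I_D = k_p [V_ov · V_SD − ½ V_SD²] = 5.6 × [2.71 × 0.329 − 0.5 × 0.329²] = 4.69 mA.

Triode; I_D = 4.69 mA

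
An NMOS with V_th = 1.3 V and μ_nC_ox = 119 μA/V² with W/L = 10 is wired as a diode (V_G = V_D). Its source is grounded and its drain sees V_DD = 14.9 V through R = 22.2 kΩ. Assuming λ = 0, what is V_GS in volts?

V_GS = 2.28 V

With gate tied to drain, V_GS = V_DS ≥ V_GS − V_th, so the device is in saturation.
k_n = μ_nC_ox · (W/L) = 1.19 mA/V².
KCL at the drain: ½ k_n (V_GS − V_th)² = (V_DD − V_GS)/R.
Let x = V_GS − 1.3. Then 13.2 x² + x − 13.6 = 0, giving x = 0.978 V (positive root), so V_GS = 2.28 V.
I_D = (V_DD − V_GS)/R = (14.9 − 2.28) / 22.2 = 0.569 mA.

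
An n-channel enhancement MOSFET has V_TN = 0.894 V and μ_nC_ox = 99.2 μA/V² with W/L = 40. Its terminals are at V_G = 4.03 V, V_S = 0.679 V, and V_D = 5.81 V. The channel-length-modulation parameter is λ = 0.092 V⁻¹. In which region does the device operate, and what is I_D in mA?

V_GS = V_G − V_S = 4.03 − 0.679 = 3.35 V; V_DS = V_D − V_S = 5.81 − 0.679 = 5.13 V.
k_n = μ_nC_ox · (W/L) = 3.968 mA/V².
V_ov = V_GS − V_TN = 3.35 − 0.894 = 2.46 V.
Since V_DS = 5.13 V ≥ V_ov = 2.46 V, the device is in saturation.
I_D = ½ k_n V_ov² (1 + λ V_DS) = 0.5 × 3.968 × 2.46² × (1 + 0.092 × 5.13) = 17.6 mA.

Saturation; I_D = 17.6 mA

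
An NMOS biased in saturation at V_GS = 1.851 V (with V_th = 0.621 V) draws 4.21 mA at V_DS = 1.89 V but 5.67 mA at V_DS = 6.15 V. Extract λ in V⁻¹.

λ = 0.0962 V⁻¹

With V_GS fixed, I_D ∝ (1 + λ V_DS) in saturation, so I_D2/I_D1 = (1 + λ V_DS2)/(1 + λ V_DS1).
5.67/4.21 = 1.347 = (1 + 6.15 λ)/(1 + 1.89 λ).
Solving: λ (I_D1 V_DS2 − I_D2 V_DS1) = I_D2 − I_D1, so λ = (5.67 − 4.21) / (4.21 × 6.15 − 5.67 × 1.89) = 1.46 / 15.2 = 0.0962 V⁻¹.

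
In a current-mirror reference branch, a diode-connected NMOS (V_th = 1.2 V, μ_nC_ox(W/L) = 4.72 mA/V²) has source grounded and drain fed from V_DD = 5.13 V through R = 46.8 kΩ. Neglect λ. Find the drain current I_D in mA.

I_D = 0.0800 mA

With gate tied to drain, V_GS = V_DS ≥ V_GS − V_th, so the device is in saturation.
KCL at the drain: ½ k_n (V_GS − V_th)² = (V_DD − V_GS)/R.
Let x = V_GS − 1.2. Then 110 x² + x − 3.93 = 0, giving x = 0.184 V (positive root), so V_GS = 1.38 V.
I_D = (V_DD − V_GS)/R = (5.13 − 1.38) / 46.8 = 0.08 mA.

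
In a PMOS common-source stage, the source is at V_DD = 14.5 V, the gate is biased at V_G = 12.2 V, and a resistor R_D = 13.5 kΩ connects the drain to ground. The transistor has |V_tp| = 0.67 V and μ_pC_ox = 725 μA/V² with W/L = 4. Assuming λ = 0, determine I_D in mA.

V_SG = V_DD − V_G = 14.5 − 12.2 = 2.3 V, so V_ov = 2.3 − 0.67 = 1.63 V.
k_p = μ_pC_ox · (W/L) = 2.9 mA/V².
Assume saturation: I_D = ½ k_p V_ov² = 0.5 × 2.9 × 1.63² = 3.85 mA, giving V_SD = V_DD − I_D R_D = 14.5 − 3.85 × 13.5 = -37.5 V.
But -37.5 V < V_ov = 1.63 V, so the device is actually in triode.
In triode I_D = k_p[V_ov V_SD − ½ V_SD²] and I_D = (V_DD − V_SD)/R_D. Equating: 19.6 V_SD² − 64.81 V_SD + 14.5 = 0, giving V_SD = 0.241 V (the root below V_ov).
I_D = (14.5 − 0.241) / 13.5 = 1.06 mA.

I_D = 1.06 mA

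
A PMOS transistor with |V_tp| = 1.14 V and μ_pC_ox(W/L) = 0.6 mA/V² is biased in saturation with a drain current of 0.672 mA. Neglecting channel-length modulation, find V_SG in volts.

V_SG = 2.64 V

In saturation I_D = ½ k_p (V_SG − |V_tp|)², so V_SG − |V_tp| = √(2 I_D / k_p) = √(2 × 0.672 / 0.6) = 1.5 V.
V_SG = 1.14 + 1.5 = 2.64 V.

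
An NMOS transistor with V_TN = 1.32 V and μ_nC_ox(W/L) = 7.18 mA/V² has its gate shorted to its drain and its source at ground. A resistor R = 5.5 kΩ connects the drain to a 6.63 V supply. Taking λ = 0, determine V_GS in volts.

With gate tied to drain, V_GS = V_DS ≥ V_GS − V_TN, so the device is in saturation.
KCL at the drain: ½ k_n (V_GS − V_TN)² = (V_DD − V_GS)/R.
Let x = V_GS − 1.32. Then 19.7 x² + x − 5.31 = 0, giving x = 0.494 V (positive root), so V_GS = 1.81 V.
I_D = (V_DD − V_GS)/R = (6.63 − 1.81) / 5.5 = 0.876 mA.

V_GS = 1.81 V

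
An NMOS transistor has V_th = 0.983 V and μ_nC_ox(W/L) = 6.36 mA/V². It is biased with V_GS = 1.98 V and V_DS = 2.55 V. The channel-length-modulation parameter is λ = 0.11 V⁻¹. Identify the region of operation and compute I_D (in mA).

V_ov = V_GS − V_th = 1.98 − 0.983 = 0.997 V.
Since V_DS = 2.55 V ≥ V_ov = 0.997 V, the device is in saturation.
I_D = ½ k_n V_ov² (1 + λ V_DS) = 0.5 × 6.36 × 0.997² × (1 + 0.11 × 2.55) = 4.05 mA.

Saturation; I_D = 4.05 mA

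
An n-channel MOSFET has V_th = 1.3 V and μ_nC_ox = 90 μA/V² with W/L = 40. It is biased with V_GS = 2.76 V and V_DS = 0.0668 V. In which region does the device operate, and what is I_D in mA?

Triode; I_D = 0.343 mA

k_n = μ_nC_ox · (W/L) = 3.6 mA/V².
V_ov = V_GS − V_th = 2.76 − 1.3 = 1.46 V.
Since V_DS = 0.0668 V < V_ov = 1.46 V, the device is in the triode region.
I_D = k_n [V_ov · V_DS − ½ V_DS²] = 3.6 × [1.46 × 0.0668 − 0.5 × 0.0668²] = 0.343 mA.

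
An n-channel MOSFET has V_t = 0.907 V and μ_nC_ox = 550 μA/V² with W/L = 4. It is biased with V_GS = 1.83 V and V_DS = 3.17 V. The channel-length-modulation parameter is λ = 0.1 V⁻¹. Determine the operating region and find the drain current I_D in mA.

k_n = μ_nC_ox · (W/L) = 2.2 mA/V².
V_ov = V_GS − V_t = 1.83 − 0.907 = 0.923 V.
Since V_DS = 3.17 V ≥ V_ov = 0.923 V, the device is in saturation.
I_D = ½ k_n V_ov² (1 + λ V_DS) = 0.5 × 2.2 × 0.923² × (1 + 0.1 × 3.17) = 1.23 mA.

Saturation; I_D = 1.23 mA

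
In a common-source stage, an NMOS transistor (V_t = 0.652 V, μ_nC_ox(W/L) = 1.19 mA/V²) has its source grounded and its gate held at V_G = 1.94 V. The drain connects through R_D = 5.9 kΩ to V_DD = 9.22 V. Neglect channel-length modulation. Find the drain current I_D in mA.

V_GS = V_G = 1.94 V, so V_ov = 1.94 − 0.652 = 1.29 V.
Assume saturation: I_D = ½ k_n V_ov² = 0.5 × 1.19 × 1.29² = 0.987 mA, giving V_DS = V_DD − I_D R_D = 9.22 − 0.987 × 5.9 = 3.4 V.
V_DS = 3.4 V ≥ V_ov = 1.29 V, confirming saturation.

I_D = 0.987 mA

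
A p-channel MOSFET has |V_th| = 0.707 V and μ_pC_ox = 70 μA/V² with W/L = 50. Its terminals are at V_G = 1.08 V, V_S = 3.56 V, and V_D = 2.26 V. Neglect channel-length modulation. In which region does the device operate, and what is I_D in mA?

Triode; I_D = 5.11 mA

V_SG = V_S − V_G = 3.56 − 1.08 = 2.48 V; V_SD = V_S − V_D = 3.56 − 2.26 = 1.3 V.
k_p = μ_pC_ox · (W/L) = 3.5 mA/V².
V_ov = V_SG − |V_th| = 2.48 − 0.707 = 1.77 V.
Since V_SD = 1.3 V < V_ov = 1.77 V, the device is in the triode region.
I_D = k_p [V_ov · V_SD − ½ V_SD²] = 3.5 × [1.77 × 1.3 − 0.5 × 1.3²] = 5.11 mA.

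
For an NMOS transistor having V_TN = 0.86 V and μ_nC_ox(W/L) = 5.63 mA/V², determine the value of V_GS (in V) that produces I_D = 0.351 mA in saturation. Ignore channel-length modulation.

V_GS = 1.21 V

In saturation I_D = ½ k_n (V_GS − V_TN)², so V_GS − V_TN = √(2 I_D / k_n) = √(2 × 0.351 / 5.63) = 0.353 V.
V_GS = 0.86 + 0.353 = 1.21 V.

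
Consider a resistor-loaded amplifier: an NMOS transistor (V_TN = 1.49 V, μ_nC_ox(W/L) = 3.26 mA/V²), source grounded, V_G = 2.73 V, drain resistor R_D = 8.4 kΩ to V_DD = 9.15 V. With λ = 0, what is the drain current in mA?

I_D = 1.05 mA

V_GS = V_G = 2.73 V, so V_ov = 2.73 − 1.49 = 1.24 V.
Assume saturation: I_D = ½ k_n V_ov² = 0.5 × 3.26 × 1.24² = 2.51 mA, giving V_DS = V_DD − I_D R_D = 9.15 − 2.51 × 8.4 = -11.9 V.
But -11.9 V < V_ov = 1.24 V, so the device is actually in triode.
In triode I_D = k_n[V_ov V_DS − ½ V_DS²] and I_D = (V_DD − V_DS)/R_D. Equating: 13.7 V_DS² − 34.96 V_DS + 9.15 = 0, giving V_DS = 0.296 V (the root below V_ov).
I_D = (9.15 − 0.296) / 8.4 = 1.05 mA.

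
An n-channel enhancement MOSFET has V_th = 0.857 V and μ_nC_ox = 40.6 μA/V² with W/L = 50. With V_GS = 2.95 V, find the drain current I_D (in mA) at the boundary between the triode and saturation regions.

At the boundary V_DS = V_ov = V_GS − V_th = 2.95 − 0.857 = 2.09 V.
k_n = μ_nC_ox · (W/L) = 2.03 mA/V².
I_D = ½ k_n V_ov² = 0.5 × 2.03 × 2.09² = 4.45 mA.

I_D = 4.45 mA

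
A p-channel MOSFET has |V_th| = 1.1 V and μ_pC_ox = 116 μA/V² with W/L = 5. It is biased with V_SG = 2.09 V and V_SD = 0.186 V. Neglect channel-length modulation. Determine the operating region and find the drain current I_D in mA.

Triode; I_D = 0.0968 mA

k_p = μ_pC_ox · (W/L) = 0.58 mA/V².
V_ov = V_SG − |V_th| = 2.09 − 1.1 = 0.99 V.
Since V_SD = 0.186 V < V_ov = 0.99 V, the device is in the triode region.
I_D = k_p [V_ov · V_SD − ½ V_SD²] = 0.58 × [0.99 × 0.186 − 0.5 × 0.186²] = 0.0968 mA.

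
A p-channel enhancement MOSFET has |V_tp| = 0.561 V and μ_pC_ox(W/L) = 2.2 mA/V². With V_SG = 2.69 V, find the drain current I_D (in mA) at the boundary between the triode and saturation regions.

I_D = 4.99 mA

At the boundary V_SD = V_ov = V_SG − |V_tp| = 2.69 − 0.561 = 2.13 V.
I_D = ½ k_p V_ov² = 0.5 × 2.2 × 2.13² = 4.99 mA.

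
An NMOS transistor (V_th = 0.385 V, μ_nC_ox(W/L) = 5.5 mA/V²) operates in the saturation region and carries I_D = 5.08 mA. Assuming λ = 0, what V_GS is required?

V_GS = 1.74 V

In saturation I_D = ½ k_n (V_GS − V_th)², so V_GS − V_th = √(2 I_D / k_n) = √(2 × 5.08 / 5.5) = 1.36 V.
V_GS = 0.385 + 1.36 = 1.74 V.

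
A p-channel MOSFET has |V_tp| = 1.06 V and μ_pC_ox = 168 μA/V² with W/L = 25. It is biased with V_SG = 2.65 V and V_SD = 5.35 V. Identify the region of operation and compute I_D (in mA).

Saturation; I_D = 5.31 mA

k_p = μ_pC_ox · (W/L) = 4.2 mA/V².
V_ov = V_SG − |V_tp| = 2.65 − 1.06 = 1.59 V.
Since V_SD = 5.35 V ≥ V_ov = 1.59 V, the device is in saturation.
I_D = ½ k_p V_ov² = 0.5 × 4.2 × 1.59² = 5.31 mA.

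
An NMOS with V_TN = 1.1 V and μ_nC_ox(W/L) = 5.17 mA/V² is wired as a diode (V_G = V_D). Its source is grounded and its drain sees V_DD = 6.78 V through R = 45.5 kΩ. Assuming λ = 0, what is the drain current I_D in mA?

With gate tied to drain, V_GS = V_DS ≥ V_GS − V_TN, so the device is in saturation.
KCL at the drain: ½ k_n (V_GS − V_TN)² = (V_DD − V_GS)/R.
Let x = V_GS − 1.1. Then 118 x² + x − 5.68 = 0, giving x = 0.216 V (positive root), so V_GS = 1.32 V.
I_D = (V_DD − V_GS)/R = (6.78 − 1.32) / 45.5 = 0.12 mA.

I_D = 0.120 mA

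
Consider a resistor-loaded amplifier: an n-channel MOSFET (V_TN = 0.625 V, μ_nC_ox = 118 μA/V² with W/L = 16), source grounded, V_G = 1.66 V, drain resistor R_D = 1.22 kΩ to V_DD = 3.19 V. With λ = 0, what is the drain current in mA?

V_GS = V_G = 1.66 V, so V_ov = 1.66 − 0.625 = 1.03 V.
k_n = μ_nC_ox · (W/L) = 1.888 mA/V².
Assume saturation: I_D = ½ k_n V_ov² = 0.5 × 1.888 × 1.03² = 1.01 mA, giving V_DS = V_DD − I_D R_D = 3.19 − 1.01 × 1.22 = 1.96 V.
V_DS = 1.96 V ≥ V_ov = 1.03 V, confirming saturation.

I_D = 1.01 mA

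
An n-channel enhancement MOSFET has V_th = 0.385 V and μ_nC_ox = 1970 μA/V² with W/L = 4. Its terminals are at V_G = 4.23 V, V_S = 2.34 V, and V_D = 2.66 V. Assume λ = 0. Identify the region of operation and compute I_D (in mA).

V_GS = V_G − V_S = 4.23 − 2.34 = 1.89 V; V_DS = V_D − V_S = 2.66 − 2.34 = 0.32 V.
k_n = μ_nC_ox · (W/L) = 7.88 mA/V².
V_ov = V_GS − V_th = 1.89 − 0.385 = 1.51 V.
Since V_DS = 0.32 V < V_ov = 1.51 V, the device is in the triode region.
I_D = k_n [V_ov · V_DS − ½ V_DS²] = 7.88 × [1.51 × 0.32 − 0.5 × 0.32²] = 3.39 mA.

Triode; I_D = 3.39 mA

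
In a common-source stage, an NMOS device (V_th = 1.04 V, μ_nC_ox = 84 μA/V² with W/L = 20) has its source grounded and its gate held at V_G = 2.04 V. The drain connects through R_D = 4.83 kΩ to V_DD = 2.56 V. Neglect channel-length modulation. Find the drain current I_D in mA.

V_GS = V_G = 2.04 V, so V_ov = 2.04 − 1.04 = 1 V.
k_n = μ_nC_ox · (W/L) = 1.68 mA/V².
Assume saturation: I_D = ½ k_n V_ov² = 0.5 × 1.68 × 1² = 0.84 mA, giving V_DS = V_DD − I_D R_D = 2.56 − 0.84 × 4.83 = -1.5 V.
But -1.5 V < V_ov = 1 V, so the device is actually in triode.
In triode I_D = k_n[V_ov V_DS − ½ V_DS²] and I_D = (V_DD − V_DS)/R_D. Equating: 4.06 V_DS² − 9.114 V_DS + 2.56 = 0, giving V_DS = 0.329 V (the root below V_ov).
I_D = (2.56 − 0.329) / 4.83 = 0.462 mA.

I_D = 0.462 mA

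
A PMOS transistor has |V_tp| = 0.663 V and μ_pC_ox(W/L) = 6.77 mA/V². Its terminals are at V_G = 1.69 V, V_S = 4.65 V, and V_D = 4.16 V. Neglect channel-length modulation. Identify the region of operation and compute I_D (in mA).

V_SG = V_S − V_G = 4.65 − 1.69 = 2.96 V; V_SD = V_S − V_D = 4.65 − 4.16 = 0.49 V.
V_ov = V_SG − |V_tp| = 2.96 − 0.663 = 2.3 V.
Since V_SD = 0.49 V < V_ov = 2.3 V, the device is in the triode region.
I_D = k_p [V_ov · V_SD − ½ V_SD²] = 6.77 × [2.3 × 0.49 − 0.5 × 0.49²] = 6.81 mA.

Triode; I_D = 6.81 mA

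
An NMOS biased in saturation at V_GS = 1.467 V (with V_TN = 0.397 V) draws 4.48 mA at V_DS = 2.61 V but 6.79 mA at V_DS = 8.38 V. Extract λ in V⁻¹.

With V_GS fixed, I_D ∝ (1 + λ V_DS) in saturation, so I_D2/I_D1 = (1 + λ V_DS2)/(1 + λ V_DS1).
6.79/4.48 = 1.516 = (1 + 8.38 λ)/(1 + 2.61 λ).
Solving: λ (I_D1 V_DS2 − I_D2 V_DS1) = I_D2 − I_D1, so λ = (6.79 − 4.48) / (4.48 × 8.38 − 6.79 × 2.61) = 2.31 / 19.8 = 0.117 V⁻¹.

λ = 0.117 V⁻¹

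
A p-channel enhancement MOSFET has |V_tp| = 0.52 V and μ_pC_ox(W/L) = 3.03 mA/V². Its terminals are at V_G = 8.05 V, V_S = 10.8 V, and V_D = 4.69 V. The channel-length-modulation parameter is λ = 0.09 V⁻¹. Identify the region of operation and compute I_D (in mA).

V_SG = V_S − V_G = 10.8 − 8.05 = 2.75 V; V_SD = V_S − V_D = 10.8 − 4.69 = 6.11 V.
V_ov = V_SG − |V_tp| = 2.75 − 0.52 = 2.23 V.
Since V_SD = 6.11 V ≥ V_ov = 2.23 V, the device is in saturation.
I_D = ½ k_p V_ov² (1 + λ V_SD) = 0.5 × 3.03 × 2.23² × (1 + 0.09 × 6.11) = 11.7 mA.

Saturation; I_D = 11.7 mA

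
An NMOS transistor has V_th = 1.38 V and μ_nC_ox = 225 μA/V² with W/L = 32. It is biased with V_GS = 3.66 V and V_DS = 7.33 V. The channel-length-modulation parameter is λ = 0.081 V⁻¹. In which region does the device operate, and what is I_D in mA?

k_n = μ_nC_ox · (W/L) = 7.2 mA/V².
V_ov = V_GS − V_th = 3.66 − 1.38 = 2.28 V.
Since V_DS = 7.33 V ≥ V_ov = 2.28 V, the device is in saturation.
I_D = ½ k_n V_ov² (1 + λ V_DS) = 0.5 × 7.2 × 2.28² × (1 + 0.081 × 7.33) = 29.8 mA.

Saturation; I_D = 29.8 mA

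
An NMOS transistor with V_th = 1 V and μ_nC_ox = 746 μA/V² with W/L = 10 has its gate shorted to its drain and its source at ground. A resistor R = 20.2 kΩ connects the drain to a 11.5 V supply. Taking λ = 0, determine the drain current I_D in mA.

With gate tied to drain, V_GS = V_DS ≥ V_GS − V_th, so the device is in saturation.
k_n = μ_nC_ox · (W/L) = 7.46 mA/V².
KCL at the drain: ½ k_n (V_GS − V_th)² = (V_DD − V_GS)/R.
Let x = V_GS − 1. Then 75.3 x² + x − 10.5 = 0, giving x = 0.367 V (positive root), so V_GS = 1.37 V.
I_D = (V_DD − V_GS)/R = (11.5 − 1.37) / 20.2 = 0.502 mA.

I_D = 0.502 mA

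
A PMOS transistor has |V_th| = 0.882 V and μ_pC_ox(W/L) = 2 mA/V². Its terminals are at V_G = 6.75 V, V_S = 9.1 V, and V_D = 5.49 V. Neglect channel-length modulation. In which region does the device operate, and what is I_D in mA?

V_SG = V_S − V_G = 9.1 − 6.75 = 2.35 V; V_SD = V_S − V_D = 9.1 − 5.49 = 3.61 V.
V_ov = V_SG − |V_th| = 2.35 − 0.882 = 1.47 V.
Since V_SD = 3.61 V ≥ V_ov = 1.47 V, the device is in saturation.
I_D = ½ k_p V_ov² = 0.5 × 2 × 1.47² = 2.16 mA.

Saturation; I_D = 2.16 mA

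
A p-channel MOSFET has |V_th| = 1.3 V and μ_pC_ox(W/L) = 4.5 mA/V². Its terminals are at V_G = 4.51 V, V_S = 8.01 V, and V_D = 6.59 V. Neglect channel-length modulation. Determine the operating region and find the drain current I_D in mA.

V_SG = V_S − V_G = 8.01 − 4.51 = 3.5 V; V_SD = V_S − V_D = 8.01 − 6.59 = 1.42 V.
V_ov = V_SG − |V_th| = 3.5 − 1.3 = 2.2 V.
Since V_SD = 1.42 V < V_ov = 2.2 V, the device is in the triode region.
I_D = k_p [V_ov · V_SD − ½ V_SD²] = 4.5 × [2.2 × 1.42 − 0.5 × 1.42²] = 9.52 mA.

Triode; I_D = 9.52 mA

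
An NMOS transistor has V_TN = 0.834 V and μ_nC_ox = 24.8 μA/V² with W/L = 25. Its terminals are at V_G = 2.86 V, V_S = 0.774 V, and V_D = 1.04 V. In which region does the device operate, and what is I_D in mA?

Triode; I_D = 0.185 mA

V_GS = V_G − V_S = 2.86 − 0.774 = 2.09 V; V_DS = V_D − V_S = 1.04 − 0.774 = 0.266 V.
k_n = μ_nC_ox · (W/L) = 0.62 mA/V².
V_ov = V_GS − V_TN = 2.09 − 0.834 = 1.25 V.
Since V_DS = 0.266 V < V_ov = 1.25 V, the device is in the triode region.
I_D = k_n [V_ov · V_DS − ½ V_DS²] = 0.62 × [1.25 × 0.266 − 0.5 × 0.266²] = 0.185 mA.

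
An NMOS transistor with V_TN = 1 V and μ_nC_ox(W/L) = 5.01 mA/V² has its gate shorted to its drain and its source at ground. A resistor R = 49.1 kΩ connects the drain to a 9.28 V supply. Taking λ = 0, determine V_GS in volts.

With gate tied to drain, V_GS = V_DS ≥ V_GS − V_TN, so the device is in saturation.
KCL at the drain: ½ k_n (V_GS − V_TN)² = (V_DD − V_GS)/R.
Let x = V_GS − 1. Then 123 x² + x − 8.28 = 0, giving x = 0.255 V (positive root), so V_GS = 1.26 V.
I_D = (V_DD − V_GS)/R = (9.28 − 1.26) / 49.1 = 0.163 mA.

V_GS = 1.26 V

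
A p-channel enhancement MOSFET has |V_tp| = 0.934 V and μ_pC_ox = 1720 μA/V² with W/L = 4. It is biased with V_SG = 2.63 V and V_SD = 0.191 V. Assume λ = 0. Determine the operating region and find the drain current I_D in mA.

Triode; I_D = 2.10 mA

k_p = μ_pC_ox · (W/L) = 6.88 mA/V².
V_ov = V_SG − |V_tp| = 2.63 − 0.934 = 1.7 V.
Since V_SD = 0.191 V < V_ov = 1.7 V, the device is in the triode region.
I_D = k_p [V_ov · V_SD − ½ V_SD²] = 6.88 × [1.7 × 0.191 − 0.5 × 0.191²] = 2.1 mA.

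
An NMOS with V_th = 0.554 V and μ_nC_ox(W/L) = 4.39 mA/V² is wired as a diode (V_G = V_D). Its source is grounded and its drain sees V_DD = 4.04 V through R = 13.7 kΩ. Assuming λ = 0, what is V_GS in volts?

With gate tied to drain, V_GS = V_DS ≥ V_GS − V_th, so the device is in saturation.
KCL at the drain: ½ k_n (V_GS − V_th)² = (V_DD − V_GS)/R.
Let x = V_GS − 0.554. Then 30.1 x² + x − 3.486 = 0, giving x = 0.324 V (positive root), so V_GS = 0.878 V.
I_D = (V_DD − V_GS)/R = (4.04 − 0.878) / 13.7 = 0.231 mA.

V_GS = 0.878 V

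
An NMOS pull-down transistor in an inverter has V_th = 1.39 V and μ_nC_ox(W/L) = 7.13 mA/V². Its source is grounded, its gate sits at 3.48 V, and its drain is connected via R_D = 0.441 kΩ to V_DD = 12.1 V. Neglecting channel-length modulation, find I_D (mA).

V_GS = V_G = 3.48 V, so V_ov = 3.48 − 1.39 = 2.09 V.
Assume saturation: I_D = ½ k_n V_ov² = 0.5 × 7.13 × 2.09² = 15.6 mA, giving V_DS = V_DD − I_D R_D = 12.1 − 15.6 × 0.441 = 5.23 V.
V_DS = 5.23 V ≥ V_ov = 2.09 V, confirming saturation.

I_D = 15.6 mA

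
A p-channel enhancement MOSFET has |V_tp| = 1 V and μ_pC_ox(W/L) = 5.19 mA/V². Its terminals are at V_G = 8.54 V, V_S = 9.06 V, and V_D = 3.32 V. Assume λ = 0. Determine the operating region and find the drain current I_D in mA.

V_SG = V_S − V_G = 9.06 − 8.54 = 0.52 V; V_SD = V_S − V_D = 9.06 − 3.32 = 5.74 V.
V_SG = 0.52 V < |V_tp| = 1 V, so the transistor is in cutoff.

Cutoff; I_D = 0 mA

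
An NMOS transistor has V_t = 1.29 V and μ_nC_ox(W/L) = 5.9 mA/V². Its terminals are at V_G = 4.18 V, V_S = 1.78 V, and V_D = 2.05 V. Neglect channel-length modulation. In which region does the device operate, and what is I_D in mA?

V_GS = V_G − V_S = 4.18 − 1.78 = 2.4 V; V_DS = V_D − V_S = 2.05 − 1.78 = 0.27 V.
V_ov = V_GS − V_t = 2.4 − 1.29 = 1.11 V.
Since V_DS = 0.27 V < V_ov = 1.11 V, the device is in the triode region.
I_D = k_n [V_ov · V_DS − ½ V_DS²] = 5.9 × [1.11 × 0.27 − 0.5 × 0.27²] = 1.55 mA.

Triode; I_D = 1.55 mA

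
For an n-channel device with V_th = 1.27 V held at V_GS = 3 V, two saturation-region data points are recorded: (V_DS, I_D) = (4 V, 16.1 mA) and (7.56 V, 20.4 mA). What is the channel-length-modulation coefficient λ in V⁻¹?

With V_GS fixed, I_D ∝ (1 + λ V_DS) in saturation, so I_D2/I_D1 = (1 + λ V_DS2)/(1 + λ V_DS1).
20.4/16.1 = 1.267 = (1 + 7.56 λ)/(1 + 4 λ).
Solving: λ (I_D1 V_DS2 − I_D2 V_DS1) = I_D2 − I_D1, so λ = (20.4 − 16.1) / (16.1 × 7.56 − 20.4 × 4) = 4.3 / 40.1 = 0.107 V⁻¹.

λ = 0.107 V⁻¹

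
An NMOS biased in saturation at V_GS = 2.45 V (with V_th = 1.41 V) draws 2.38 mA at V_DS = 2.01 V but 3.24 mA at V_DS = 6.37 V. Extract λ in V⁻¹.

λ = 0.0994 V⁻¹

With V_GS fixed, I_D ∝ (1 + λ V_DS) in saturation, so I_D2/I_D1 = (1 + λ V_DS2)/(1 + λ V_DS1).
3.24/2.38 = 1.361 = (1 + 6.37 λ)/(1 + 2.01 λ).
Solving: λ (I_D1 V_DS2 − I_D2 V_DS1) = I_D2 − I_D1, so λ = (3.24 − 2.38) / (2.38 × 6.37 − 3.24 × 2.01) = 0.86 / 8.65 = 0.0994 V⁻¹.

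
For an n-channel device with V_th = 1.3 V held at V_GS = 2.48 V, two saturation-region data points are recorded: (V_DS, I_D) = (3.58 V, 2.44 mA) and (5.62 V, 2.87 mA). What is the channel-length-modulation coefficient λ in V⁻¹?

λ = 0.125 V⁻¹

With V_GS fixed, I_D ∝ (1 + λ V_DS) in saturation, so I_D2/I_D1 = (1 + λ V_DS2)/(1 + λ V_DS1).
2.87/2.44 = 1.176 = (1 + 5.62 λ)/(1 + 3.58 λ).
Solving: λ (I_D1 V_DS2 − I_D2 V_DS1) = I_D2 − I_D1, so λ = (2.87 − 2.44) / (2.44 × 5.62 − 2.87 × 3.58) = 0.43 / 3.44 = 0.125 V⁻¹.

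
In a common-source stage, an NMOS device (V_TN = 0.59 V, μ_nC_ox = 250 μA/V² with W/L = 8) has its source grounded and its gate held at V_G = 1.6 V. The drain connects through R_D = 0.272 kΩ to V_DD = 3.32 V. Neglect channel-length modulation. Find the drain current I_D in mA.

I_D = 1.02 mA

V_GS = V_G = 1.6 V, so V_ov = 1.6 − 0.59 = 1.01 V.
k_n = μ_nC_ox · (W/L) = 2 mA/V².
Assume saturation: I_D = ½ k_n V_ov² = 0.5 × 2 × 1.01² = 1.02 mA, giving V_DS = V_DD − I_D R_D = 3.32 − 1.02 × 0.272 = 3.04 V.
V_DS = 3.04 V ≥ V_ov = 1.01 V, confirming saturation.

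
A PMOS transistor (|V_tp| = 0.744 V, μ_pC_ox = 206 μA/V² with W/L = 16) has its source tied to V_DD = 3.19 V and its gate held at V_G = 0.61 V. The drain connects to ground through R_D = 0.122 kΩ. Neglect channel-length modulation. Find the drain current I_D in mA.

I_D = 5.56 mA

V_SG = V_DD − V_G = 3.19 − 0.61 = 2.58 V, so V_ov = 2.58 − 0.744 = 1.84 V.
k_p = μ_pC_ox · (W/L) = 3.296 mA/V².
Assume saturation: I_D = ½ k_p V_ov² = 0.5 × 3.296 × 1.84² = 5.56 mA, giving V_SD = V_DD − I_D R_D = 3.19 − 5.56 × 0.122 = 2.51 V.
V_SD = 2.51 V ≥ V_ov = 1.84 V, confirming saturation.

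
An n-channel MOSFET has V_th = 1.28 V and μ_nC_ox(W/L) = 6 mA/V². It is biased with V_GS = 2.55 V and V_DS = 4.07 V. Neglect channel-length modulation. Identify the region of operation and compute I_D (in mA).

Saturation; I_D = 4.84 mA

V_ov = V_GS − V_th = 2.55 − 1.28 = 1.27 V.
Since V_DS = 4.07 V ≥ V_ov = 1.27 V, the device is in saturation.
I_D = ½ k_n V_ov² = 0.5 × 6 × 1.27² = 4.84 mA.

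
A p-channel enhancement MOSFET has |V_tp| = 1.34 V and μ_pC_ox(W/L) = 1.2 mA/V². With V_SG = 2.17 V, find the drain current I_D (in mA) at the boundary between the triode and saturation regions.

I_D = 0.413 mA

At the boundary V_SD = V_ov = V_SG − |V_tp| = 2.17 − 1.34 = 0.83 V.
I_D = ½ k_p V_ov² = 0.5 × 1.2 × 0.83² = 0.413 mA.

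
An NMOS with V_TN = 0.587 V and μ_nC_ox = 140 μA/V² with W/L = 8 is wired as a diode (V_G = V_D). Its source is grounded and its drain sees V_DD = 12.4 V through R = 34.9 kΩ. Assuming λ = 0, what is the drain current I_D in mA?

With gate tied to drain, V_GS = V_DS ≥ V_GS − V_TN, so the device is in saturation.
k_n = μ_nC_ox · (W/L) = 1.12 mA/V².
KCL at the drain: ½ k_n (V_GS − V_TN)² = (V_DD − V_GS)/R.
Let x = V_GS − 0.587. Then 19.5 x² + x − 11.81 = 0, giving x = 0.752 V (positive root), so V_GS = 1.34 V.
I_D = (V_DD − V_GS)/R = (12.4 − 1.34) / 34.9 = 0.317 mA.

I_D = 0.317 mA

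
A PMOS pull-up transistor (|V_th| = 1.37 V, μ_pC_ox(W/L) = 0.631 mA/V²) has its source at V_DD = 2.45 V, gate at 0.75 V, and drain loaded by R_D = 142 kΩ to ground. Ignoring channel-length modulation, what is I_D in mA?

I_D = 0.0166 mA

V_SG = V_DD − V_G = 2.45 − 0.75 = 1.7 V, so V_ov = 1.7 − 1.37 = 0.33 V.
Assume saturation: I_D = ½ k_p V_ov² = 0.5 × 0.631 × 0.33² = 0.0344 mA, giving V_SD = V_DD − I_D R_D = 2.45 − 0.0344 × 142 = -2.43 V.
But -2.43 V < V_ov = 0.33 V, so the device is actually in triode.
In triode I_D = k_p[V_ov V_SD − ½ V_SD²] and I_D = (V_DD − V_SD)/R_D. Equating: 44.8 V_SD² − 30.57 V_SD + 2.45 = 0, giving V_SD = 0.0928 V (the root below V_ov).
I_D = (2.45 − 0.0928) / 142 = 0.0166 mA.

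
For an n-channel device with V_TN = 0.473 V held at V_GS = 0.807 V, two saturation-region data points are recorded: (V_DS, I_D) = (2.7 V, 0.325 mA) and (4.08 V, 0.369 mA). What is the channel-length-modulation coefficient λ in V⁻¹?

λ = 0.133 V⁻¹

With V_GS fixed, I_D ∝ (1 + λ V_DS) in saturation, so I_D2/I_D1 = (1 + λ V_DS2)/(1 + λ V_DS1).
0.369/0.325 = 1.135 = (1 + 4.08 λ)/(1 + 2.7 λ).
Solving: λ (I_D1 V_DS2 − I_D2 V_DS1) = I_D2 − I_D1, so λ = (0.369 − 0.325) / (0.325 × 4.08 − 0.369 × 2.7) = 0.044 / 0.33 = 0.133 V⁻¹.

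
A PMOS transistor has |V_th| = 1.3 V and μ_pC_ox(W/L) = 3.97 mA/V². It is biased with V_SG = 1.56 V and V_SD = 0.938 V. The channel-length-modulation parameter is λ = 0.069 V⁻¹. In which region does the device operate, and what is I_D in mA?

Saturation; I_D = 0.143 mA

V_ov = V_SG − |V_th| = 1.56 − 1.3 = 0.26 V.
Since V_SD = 0.938 V ≥ V_ov = 0.26 V, the device is in saturation.
I_D = ½ k_p V_ov² (1 + λ V_SD) = 0.5 × 3.97 × 0.26² × (1 + 0.069 × 0.938) = 0.143 mA.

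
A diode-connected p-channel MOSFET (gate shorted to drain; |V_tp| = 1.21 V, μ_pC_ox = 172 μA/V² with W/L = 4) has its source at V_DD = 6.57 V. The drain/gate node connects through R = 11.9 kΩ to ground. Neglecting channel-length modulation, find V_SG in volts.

V_SG = 2.24 V

With gate tied to drain, V_SG = V_SD ≥ V_SG − |V_tp|, so the device is in saturation.
k_p = μ_pC_ox · (W/L) = 0.688 mA/V².
KCL at the drain: ½ k_p (V_SG − |V_tp|)² = (V_DD − V_SG)/R.
Let x = V_SG − 1.21. Then 4.09 x² + x − 5.36 = 0, giving x = 1.03 V (positive root), so V_SG = 2.24 V.
I_D = (V_DD − V_SG)/R = (6.57 − 2.24) / 11.9 = 0.364 mA.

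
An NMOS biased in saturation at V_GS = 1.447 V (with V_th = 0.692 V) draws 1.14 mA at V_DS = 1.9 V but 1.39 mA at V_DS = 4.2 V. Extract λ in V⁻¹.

λ = 0.116 V⁻¹

With V_GS fixed, I_D ∝ (1 + λ V_DS) in saturation, so I_D2/I_D1 = (1 + λ V_DS2)/(1 + λ V_DS1).
1.39/1.14 = 1.219 = (1 + 4.2 λ)/(1 + 1.9 λ).
Solving: λ (I_D1 V_DS2 − I_D2 V_DS1) = I_D2 − I_D1, so λ = (1.39 − 1.14) / (1.14 × 4.2 − 1.39 × 1.9) = 0.25 / 2.15 = 0.116 V⁻¹.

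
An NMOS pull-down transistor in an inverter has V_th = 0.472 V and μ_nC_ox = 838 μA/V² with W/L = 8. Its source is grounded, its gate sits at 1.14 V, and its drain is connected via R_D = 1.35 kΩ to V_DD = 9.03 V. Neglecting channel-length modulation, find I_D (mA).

V_GS = V_G = 1.14 V, so V_ov = 1.14 − 0.472 = 0.668 V.
k_n = μ_nC_ox · (W/L) = 6.704 mA/V².
Assume saturation: I_D = ½ k_n V_ov² = 0.5 × 6.704 × 0.668² = 1.5 mA, giving V_DS = V_DD − I_D R_D = 9.03 − 1.5 × 1.35 = 7.01 V.
V_DS = 7.01 V ≥ V_ov = 0.668 V, confirming saturation.

I_D = 1.50 mA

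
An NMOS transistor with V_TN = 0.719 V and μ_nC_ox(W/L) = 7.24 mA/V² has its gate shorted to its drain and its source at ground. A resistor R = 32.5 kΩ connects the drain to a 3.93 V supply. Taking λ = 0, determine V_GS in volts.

V_GS = 0.880 V

With gate tied to drain, V_GS = V_DS ≥ V_GS − V_TN, so the device is in saturation.
KCL at the drain: ½ k_n (V_GS − V_TN)² = (V_DD − V_GS)/R.
Let x = V_GS − 0.719. Then 118 x² + x − 3.211 = 0, giving x = 0.161 V (positive root), so V_GS = 0.88 V.
I_D = (V_DD − V_GS)/R = (3.93 − 0.88) / 32.5 = 0.0938 mA.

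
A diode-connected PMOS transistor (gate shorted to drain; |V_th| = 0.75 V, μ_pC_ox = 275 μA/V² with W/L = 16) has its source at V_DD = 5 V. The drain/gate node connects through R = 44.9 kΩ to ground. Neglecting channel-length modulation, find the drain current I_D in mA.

With gate tied to drain, V_SG = V_SD ≥ V_SG − |V_th|, so the device is in saturation.
k_p = μ_pC_ox · (W/L) = 4.4 mA/V².
KCL at the drain: ½ k_p (V_SG − |V_th|)² = (V_DD − V_SG)/R.
Let x = V_SG − 0.75. Then 98.8 x² + x − 4.25 = 0, giving x = 0.202 V (positive root), so V_SG = 0.952 V.
I_D = (V_DD − V_SG)/R = (5 − 0.952) / 44.9 = 0.0901 mA.

I_D = 0.0901 mA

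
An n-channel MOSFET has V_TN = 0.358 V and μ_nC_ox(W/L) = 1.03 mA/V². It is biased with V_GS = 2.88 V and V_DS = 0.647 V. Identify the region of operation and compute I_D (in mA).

V_ov = V_GS − V_TN = 2.88 − 0.358 = 2.52 V.
Since V_DS = 0.647 V < V_ov = 2.52 V, the device is in the triode region.
I_D = k_n [V_ov · V_DS − ½ V_DS²] = 1.03 × [2.52 × 0.647 − 0.5 × 0.647²] = 1.47 mA.

Triode; I_D = 1.47 mA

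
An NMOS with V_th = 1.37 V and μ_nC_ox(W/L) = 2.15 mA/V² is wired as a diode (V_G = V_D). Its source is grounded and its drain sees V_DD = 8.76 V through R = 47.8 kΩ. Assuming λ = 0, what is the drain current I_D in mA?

With gate tied to drain, V_GS = V_DS ≥ V_GS − V_th, so the device is in saturation.
KCL at the drain: ½ k_n (V_GS − V_th)² = (V_DD − V_GS)/R.
Let x = V_GS − 1.37. Then 51.4 x² + x − 7.39 = 0, giving x = 0.37 V (positive root), so V_GS = 1.74 V.
I_D = (V_DD − V_GS)/R = (8.76 − 1.74) / 47.8 = 0.147 mA.

I_D = 0.147 mA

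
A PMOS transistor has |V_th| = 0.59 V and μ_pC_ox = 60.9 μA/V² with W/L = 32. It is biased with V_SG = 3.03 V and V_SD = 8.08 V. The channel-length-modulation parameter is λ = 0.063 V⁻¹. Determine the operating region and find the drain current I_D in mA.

Saturation; I_D = 8.75 mA

k_p = μ_pC_ox · (W/L) = 1.949 mA/V².
V_ov = V_SG − |V_th| = 3.03 − 0.59 = 2.44 V.
Since V_SD = 8.08 V ≥ V_ov = 2.44 V, the device is in saturation.
I_D = ½ k_p V_ov² (1 + λ V_SD) = 0.5 × 1.949 × 2.44² × (1 + 0.063 × 8.08) = 8.75 mA.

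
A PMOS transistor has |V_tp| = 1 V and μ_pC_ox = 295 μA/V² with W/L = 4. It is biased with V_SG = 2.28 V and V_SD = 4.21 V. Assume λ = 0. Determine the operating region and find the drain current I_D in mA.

k_p = μ_pC_ox · (W/L) = 1.18 mA/V².
V_ov = V_SG − |V_tp| = 2.28 − 1 = 1.28 V.
Since V_SD = 4.21 V ≥ V_ov = 1.28 V, the device is in saturation.
I_D = ½ k_p V_ov² = 0.5 × 1.18 × 1.28² = 0.967 mA.

Saturation; I_D = 0.967 mA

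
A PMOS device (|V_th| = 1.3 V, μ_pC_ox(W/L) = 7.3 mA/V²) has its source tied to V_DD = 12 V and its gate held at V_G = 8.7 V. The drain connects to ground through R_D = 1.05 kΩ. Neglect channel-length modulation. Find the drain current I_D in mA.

I_D = 10.5 mA

V_SG = V_DD − V_G = 12 − 8.7 = 3.3 V, so V_ov = 3.3 − 1.3 = 2 V.
Assume saturation: I_D = ½ k_p V_ov² = 0.5 × 7.3 × 2² = 14.6 mA, giving V_SD = V_DD − I_D R_D = 12 − 14.6 × 1.05 = -3.33 V.
But -3.33 V < V_ov = 2 V, so the device is actually in triode.
In triode I_D = k_p[V_ov V_SD − ½ V_SD²] and I_D = (V_DD − V_SD)/R_D. Equating: 3.83 V_SD² − 16.33 V_SD + 12 = 0, giving V_SD = 0.944 V (the root below V_ov).
I_D = (12 − 0.944) / 1.05 = 10.5 mA.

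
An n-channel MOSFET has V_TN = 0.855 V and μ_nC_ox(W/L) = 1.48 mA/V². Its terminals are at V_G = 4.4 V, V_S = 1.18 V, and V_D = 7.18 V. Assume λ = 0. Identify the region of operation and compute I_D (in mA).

V_GS = V_G − V_S = 4.4 − 1.18 = 3.22 V; V_DS = V_D − V_S = 7.18 − 1.18 = 6 V.
V_ov = V_GS − V_TN = 3.22 − 0.855 = 2.37 V.
Since V_DS = 6 V ≥ V_ov = 2.37 V, the device is in saturation.
I_D = ½ k_n V_ov² = 0.5 × 1.48 × 2.37² = 4.14 mA.

Saturation; I_D = 4.14 mA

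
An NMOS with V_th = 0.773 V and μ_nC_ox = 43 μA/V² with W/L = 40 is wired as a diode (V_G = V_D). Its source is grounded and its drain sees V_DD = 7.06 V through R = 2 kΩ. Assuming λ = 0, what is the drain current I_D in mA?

I_D = 2.32 mA

With gate tied to drain, V_GS = V_DS ≥ V_GS − V_th, so the device is in saturation.
k_n = μ_nC_ox · (W/L) = 1.72 mA/V².
KCL at the drain: ½ k_n (V_GS − V_th)² = (V_DD − V_GS)/R.
Let x = V_GS − 0.773. Then 1.72 x² + x − 6.287 = 0, giving x = 1.64 V (positive root), so V_GS = 2.42 V.
I_D = (V_DD − V_GS)/R = (7.06 − 2.42) / 2 = 2.32 mA.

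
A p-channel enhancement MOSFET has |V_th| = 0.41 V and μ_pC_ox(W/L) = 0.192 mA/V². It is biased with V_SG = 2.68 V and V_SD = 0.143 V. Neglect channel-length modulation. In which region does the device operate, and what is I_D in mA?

V_ov = V_SG − |V_th| = 2.68 − 0.41 = 2.27 V.
Since V_SD = 0.143 V < V_ov = 2.27 V, the device is in the triode region.
I_D = k_p [V_ov · V_SD − ½ V_SD²] = 0.192 × [2.27 × 0.143 − 0.5 × 0.143²] = 0.0604 mA.

Triode; I_D = 0.0604 mA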